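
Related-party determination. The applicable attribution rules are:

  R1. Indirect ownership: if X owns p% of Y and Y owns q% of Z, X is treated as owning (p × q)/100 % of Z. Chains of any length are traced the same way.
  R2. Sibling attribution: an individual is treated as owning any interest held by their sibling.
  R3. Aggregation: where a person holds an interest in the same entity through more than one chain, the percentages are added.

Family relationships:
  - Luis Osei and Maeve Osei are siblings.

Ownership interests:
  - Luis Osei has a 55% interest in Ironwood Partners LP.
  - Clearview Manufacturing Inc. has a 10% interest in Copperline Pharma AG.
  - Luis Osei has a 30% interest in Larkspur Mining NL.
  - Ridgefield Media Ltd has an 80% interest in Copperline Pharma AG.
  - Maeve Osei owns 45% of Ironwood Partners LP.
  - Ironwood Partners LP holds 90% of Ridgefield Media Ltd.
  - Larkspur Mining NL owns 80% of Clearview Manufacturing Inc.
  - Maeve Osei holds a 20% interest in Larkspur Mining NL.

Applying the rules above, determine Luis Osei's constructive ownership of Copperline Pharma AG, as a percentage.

By sibling attribution (R2), Luis Osei is treated as also owning Maeve Osei's interest in Ironwood Partners LP, giving 55% + 45% = 100%.
By sibling attribution (R2), Luis Osei is treated as also owning Maeve Osei's interest in Larkspur Mining NL, giving 30% + 20% = 50%.
Chain via Ironwood Partners LP → Ridgefield Media Ltd (R1): 100% × 90% × 80% = 72% of Copperline Pharma AG.
Chain via Larkspur Mining NL → Clearview Manufacturing Inc. (R1): 50% × 80% × 10% = 4% of Copperline Pharma AG.
Aggregating (R3): 72% + 4% = 76%.

76%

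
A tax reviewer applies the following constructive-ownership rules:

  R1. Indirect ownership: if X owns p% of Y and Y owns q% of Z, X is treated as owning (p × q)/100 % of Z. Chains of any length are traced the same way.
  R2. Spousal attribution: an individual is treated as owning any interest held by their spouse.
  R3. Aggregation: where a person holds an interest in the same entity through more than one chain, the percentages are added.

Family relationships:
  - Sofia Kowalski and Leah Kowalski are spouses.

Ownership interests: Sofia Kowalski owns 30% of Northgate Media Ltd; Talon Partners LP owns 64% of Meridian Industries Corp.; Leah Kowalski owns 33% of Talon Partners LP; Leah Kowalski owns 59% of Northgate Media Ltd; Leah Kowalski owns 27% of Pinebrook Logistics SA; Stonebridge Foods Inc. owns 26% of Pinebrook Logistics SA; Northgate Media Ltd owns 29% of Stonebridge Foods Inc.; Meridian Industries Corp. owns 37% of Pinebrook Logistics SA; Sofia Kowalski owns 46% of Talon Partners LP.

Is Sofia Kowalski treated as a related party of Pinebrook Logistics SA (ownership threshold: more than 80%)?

By spousal attribution (R2), Sofia Kowalski is treated as also owning Leah Kowalski's interest in Northgate Media Ltd, giving 30% + 59% = 89%.
By spousal attribution (R2), Sofia Kowalski is treated as also owning Leah Kowalski's interest in Talon Partners LP, giving 46% + 33% = 79%.
By spousal attribution (R2), Sofia Kowalski is treated as owning Leah Kowalski's 27% interest in Pinebrook Logistics SA.
Chain via Northgate Media Ltd → Stonebridge Foods Inc. (R1): 89% × 29% × 26% = 6.7106% of Pinebrook Logistics SA.
Chain via Talon Partners LP → Meridian Industries Corp. (R1): 79% × 64% × 37% = 18.7072% of Pinebrook Logistics SA.
Direct interest in Pinebrook Logistics SA: 27%.
Aggregating (R3): 6.7106% + 18.7072% + 27% = 52.4178%.
52.4178% does not exceed the 80% threshold, so Sofia is not a related party to Pinebrook Logistics SA.

No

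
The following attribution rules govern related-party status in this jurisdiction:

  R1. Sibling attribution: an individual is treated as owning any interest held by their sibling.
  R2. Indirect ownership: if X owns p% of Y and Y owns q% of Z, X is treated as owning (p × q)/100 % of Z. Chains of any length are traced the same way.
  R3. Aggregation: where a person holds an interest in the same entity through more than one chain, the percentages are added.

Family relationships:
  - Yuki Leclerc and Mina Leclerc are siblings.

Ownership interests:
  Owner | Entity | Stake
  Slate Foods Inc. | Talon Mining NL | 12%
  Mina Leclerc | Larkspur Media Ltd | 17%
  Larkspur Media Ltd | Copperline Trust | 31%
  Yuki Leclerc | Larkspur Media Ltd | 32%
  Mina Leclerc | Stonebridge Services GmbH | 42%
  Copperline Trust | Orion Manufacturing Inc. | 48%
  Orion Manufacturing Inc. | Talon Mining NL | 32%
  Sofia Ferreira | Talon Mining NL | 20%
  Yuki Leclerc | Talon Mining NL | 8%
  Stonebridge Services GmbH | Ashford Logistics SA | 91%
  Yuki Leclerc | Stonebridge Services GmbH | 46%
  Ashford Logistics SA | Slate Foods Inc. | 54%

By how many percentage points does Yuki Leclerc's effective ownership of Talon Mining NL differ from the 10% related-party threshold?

5.522368

By sibling attribution (R1), Yuki Leclerc is treated as also owning Mina Leclerc's interest in Larkspur Media Ltd, giving 32% + 17% = 49%.
By sibling attribution (R1), Yuki Leclerc is treated as also owning Mina Leclerc's interest in Stonebridge Services GmbH, giving 46% + 42% = 88%.
Chain via Larkspur Media Ltd → Copperline Trust → Orion Manufacturing Inc. (R2): 49% × 31% × 48% × 32% = 2.333184% of Talon Mining NL.
Chain via Stonebridge Services GmbH → Ashford Logistics SA → Slate Foods Inc. (R2): 88% × 91% × 54% × 12% = 5.189184% of Talon Mining NL.
Direct interest in Talon Mining NL: 8%.
Aggregating (R3): 2.333184% + 5.189184% + 8% = 15.522368%.
15.522368% exceeds the 10% threshold by 5.522368 percentage points.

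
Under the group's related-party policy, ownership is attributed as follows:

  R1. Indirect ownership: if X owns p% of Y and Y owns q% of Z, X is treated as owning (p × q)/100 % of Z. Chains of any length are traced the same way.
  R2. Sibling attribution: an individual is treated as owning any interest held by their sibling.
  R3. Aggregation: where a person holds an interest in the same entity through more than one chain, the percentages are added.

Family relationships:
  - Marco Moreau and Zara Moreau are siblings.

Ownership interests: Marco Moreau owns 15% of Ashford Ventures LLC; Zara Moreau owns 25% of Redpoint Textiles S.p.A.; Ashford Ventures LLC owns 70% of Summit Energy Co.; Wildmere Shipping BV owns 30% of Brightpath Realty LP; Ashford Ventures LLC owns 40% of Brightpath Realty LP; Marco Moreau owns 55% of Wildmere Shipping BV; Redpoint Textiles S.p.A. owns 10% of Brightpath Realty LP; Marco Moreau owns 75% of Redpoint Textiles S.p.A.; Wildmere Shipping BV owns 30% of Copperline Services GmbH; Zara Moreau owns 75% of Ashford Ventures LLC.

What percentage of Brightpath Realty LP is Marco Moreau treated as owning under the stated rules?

By sibling attribution (R2), Marco Moreau is treated as also owning Zara Moreau's interest in Redpoint Textiles S.p.A, giving 75% + 25% = 100%.
By sibling attribution (R2), Marco Moreau is treated as also owning Zara Moreau's interest in Ashford Ventures LLC, giving 15% + 75% = 90%.
Chain via Redpoint Textiles S.p.A. (R1): 100% × 10% = 10% of Brightpath Realty LP.
Chain via Wildmere Shipping BV (R1): 55% × 30% = 16.5% of Brightpath Realty LP.
Chain via Ashford Ventures LLC (R1): 90% × 40% = 36% of Brightpath Realty LP.
Aggregating (R3): 10% + 16.5% + 36% = 62.5%.

62.5%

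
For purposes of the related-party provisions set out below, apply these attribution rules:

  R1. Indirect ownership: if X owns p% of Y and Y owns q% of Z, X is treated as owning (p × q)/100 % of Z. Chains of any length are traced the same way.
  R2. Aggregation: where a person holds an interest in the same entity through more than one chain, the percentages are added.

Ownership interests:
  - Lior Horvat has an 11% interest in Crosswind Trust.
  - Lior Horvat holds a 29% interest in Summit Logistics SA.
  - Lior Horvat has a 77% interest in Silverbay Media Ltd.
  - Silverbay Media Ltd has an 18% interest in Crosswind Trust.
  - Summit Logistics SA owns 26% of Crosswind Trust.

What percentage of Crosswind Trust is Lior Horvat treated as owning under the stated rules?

Chain via Summit Logistics SA (R1): 29% × 26% = 7.54% of Crosswind Trust.
Chain via Silverbay Media Ltd (R1): 77% × 18% = 13.86% of Crosswind Trust.
Direct interest in Crosswind Trust: 11%.
Aggregating (R2): 7.54% + 13.86% + 11% = 32.4%.

32.4%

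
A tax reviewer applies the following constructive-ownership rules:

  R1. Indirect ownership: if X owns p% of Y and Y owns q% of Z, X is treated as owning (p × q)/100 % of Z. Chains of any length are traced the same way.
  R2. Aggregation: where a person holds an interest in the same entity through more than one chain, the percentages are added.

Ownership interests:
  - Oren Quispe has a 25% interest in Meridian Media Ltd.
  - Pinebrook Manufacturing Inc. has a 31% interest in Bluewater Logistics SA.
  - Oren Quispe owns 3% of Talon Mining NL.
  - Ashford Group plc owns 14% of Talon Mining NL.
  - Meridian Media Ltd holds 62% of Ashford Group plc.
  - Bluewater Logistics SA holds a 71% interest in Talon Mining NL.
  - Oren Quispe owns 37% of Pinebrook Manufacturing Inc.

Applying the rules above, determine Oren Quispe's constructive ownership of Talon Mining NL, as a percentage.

13.3137%

Chain via Pinebrook Manufacturing Inc. → Bluewater Logistics SA (R1): 37% × 31% × 71% = 8.1437% of Talon Mining NL.
Chain via Meridian Media Ltd → Ashford Group plc (R1): 25% × 62% × 14% = 2.17% of Talon Mining NL.
Direct interest in Talon Mining NL: 3%.
Aggregating (R2): 8.1437% + 2.17% + 3% = 13.3137%.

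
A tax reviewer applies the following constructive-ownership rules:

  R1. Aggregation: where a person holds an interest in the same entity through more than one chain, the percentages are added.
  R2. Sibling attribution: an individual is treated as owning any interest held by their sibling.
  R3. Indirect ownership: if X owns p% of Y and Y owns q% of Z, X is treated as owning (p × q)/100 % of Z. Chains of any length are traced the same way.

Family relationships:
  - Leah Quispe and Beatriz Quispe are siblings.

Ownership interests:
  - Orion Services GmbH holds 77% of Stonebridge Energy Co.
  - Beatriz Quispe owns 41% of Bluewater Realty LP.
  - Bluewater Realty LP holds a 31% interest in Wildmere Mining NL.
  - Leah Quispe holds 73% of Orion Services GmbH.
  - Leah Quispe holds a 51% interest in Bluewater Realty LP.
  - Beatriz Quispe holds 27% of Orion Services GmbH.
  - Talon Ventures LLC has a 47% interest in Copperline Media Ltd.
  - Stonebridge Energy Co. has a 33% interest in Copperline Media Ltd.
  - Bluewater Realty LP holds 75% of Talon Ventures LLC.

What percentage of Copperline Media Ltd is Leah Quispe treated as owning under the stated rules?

57.84%

By sibling attribution (R2), Leah Quispe is treated as also owning Beatriz Quispe's interest in Orion Services GmbH, giving 73% + 27% = 100%.
By sibling attribution (R2), Leah Quispe is treated as also owning Beatriz Quispe's interest in Bluewater Realty LP, giving 51% + 41% = 92%.
Chain via Orion Services GmbH → Stonebridge Energy Co. (R3): 100% × 77% × 33% = 25.41% of Copperline Media Ltd.
Chain via Bluewater Realty LP → Talon Ventures LLC (R3): 92% × 75% × 47% = 32.43% of Copperline Media Ltd.
Aggregating (R1): 25.41% + 32.43% = 57.84%.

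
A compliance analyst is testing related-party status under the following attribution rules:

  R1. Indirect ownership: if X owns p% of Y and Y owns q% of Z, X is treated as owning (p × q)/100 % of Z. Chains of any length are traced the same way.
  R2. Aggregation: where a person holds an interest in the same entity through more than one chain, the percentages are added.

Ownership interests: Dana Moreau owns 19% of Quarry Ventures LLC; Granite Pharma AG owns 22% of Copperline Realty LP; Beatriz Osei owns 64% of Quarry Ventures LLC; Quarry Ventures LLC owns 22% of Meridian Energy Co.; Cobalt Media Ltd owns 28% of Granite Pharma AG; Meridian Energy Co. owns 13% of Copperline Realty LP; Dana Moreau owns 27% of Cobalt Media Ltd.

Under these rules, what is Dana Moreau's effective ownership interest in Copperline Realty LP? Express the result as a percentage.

Chain via Quarry Ventures LLC → Meridian Energy Co. (R1): 19% × 22% × 13% = 0.5434% of Copperline Realty LP.
Chain via Cobalt Media Ltd → Granite Pharma AG (R1): 27% × 28% × 22% = 1.6632% of Copperline Realty LP.
Aggregating (R2): 0.5434% + 1.6632% = 2.2066%.

2.2066%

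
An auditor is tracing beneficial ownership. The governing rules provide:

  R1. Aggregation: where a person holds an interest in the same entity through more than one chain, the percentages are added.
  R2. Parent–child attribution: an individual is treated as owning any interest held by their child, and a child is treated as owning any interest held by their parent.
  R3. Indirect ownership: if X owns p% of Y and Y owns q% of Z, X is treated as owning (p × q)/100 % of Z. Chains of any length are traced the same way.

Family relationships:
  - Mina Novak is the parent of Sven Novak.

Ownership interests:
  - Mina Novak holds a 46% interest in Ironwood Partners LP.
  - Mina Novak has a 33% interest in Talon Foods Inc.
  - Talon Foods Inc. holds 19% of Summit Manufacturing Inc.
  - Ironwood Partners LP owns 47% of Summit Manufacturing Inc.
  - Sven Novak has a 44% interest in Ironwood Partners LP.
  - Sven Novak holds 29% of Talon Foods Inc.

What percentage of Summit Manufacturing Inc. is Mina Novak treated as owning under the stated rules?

54.08%

By parent–child attribution (R2), Mina Novak is treated as also owning Sven Novak's interest in Talon Foods Inc, giving 33% + 29% = 62%.
By parent–child attribution (R2), Mina Novak is treated as also owning Sven Novak's interest in Ironwood Partners LP, giving 46% + 44% = 90%.
Chain via Talon Foods Inc. (R3): 62% × 19% = 11.78% of Summit Manufacturing Inc.
Chain via Ironwood Partners LP (R3): 90% × 47% = 42.3% of Summit Manufacturing Inc.
Aggregating (R1): 11.78% + 42.3% = 54.08%.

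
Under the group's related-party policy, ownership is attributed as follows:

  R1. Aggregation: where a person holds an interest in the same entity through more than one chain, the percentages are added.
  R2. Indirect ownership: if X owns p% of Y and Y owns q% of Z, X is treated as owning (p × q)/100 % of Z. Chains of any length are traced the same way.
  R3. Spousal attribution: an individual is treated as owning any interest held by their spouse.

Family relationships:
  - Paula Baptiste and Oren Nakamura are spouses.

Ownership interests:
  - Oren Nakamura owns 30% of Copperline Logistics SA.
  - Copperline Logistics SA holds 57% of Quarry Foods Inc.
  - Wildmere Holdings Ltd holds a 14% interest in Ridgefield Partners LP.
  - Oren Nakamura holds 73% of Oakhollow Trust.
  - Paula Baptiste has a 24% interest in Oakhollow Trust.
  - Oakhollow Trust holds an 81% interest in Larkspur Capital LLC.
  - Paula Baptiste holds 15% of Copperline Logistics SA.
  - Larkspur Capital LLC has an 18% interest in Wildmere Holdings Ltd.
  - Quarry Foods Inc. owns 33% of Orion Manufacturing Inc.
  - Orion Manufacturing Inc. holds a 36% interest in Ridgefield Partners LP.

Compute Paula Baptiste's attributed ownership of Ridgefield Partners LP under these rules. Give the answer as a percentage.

By spousal attribution (R3), Paula Baptiste is treated as also owning Oren Nakamura's interest in Copperline Logistics SA, giving 15% + 30% = 45%.
By spousal attribution (R3), Paula Baptiste is treated as also owning Oren Nakamura's interest in Oakhollow Trust, giving 24% + 73% = 97%.
Chain via Copperline Logistics SA → Quarry Foods Inc. → Orion Manufacturing Inc. (R2): 45% × 57% × 33% × 36% = 3.04722% of Ridgefield Partners LP.
Chain via Oakhollow Trust → Larkspur Capital LLC → Wildmere Holdings Ltd (R2): 97% × 81% × 18% × 14% = 1.979964% of Ridgefield Partners LP.
Aggregating (R1): 3.04722% + 1.979964% = 5.027184%.

5.027184%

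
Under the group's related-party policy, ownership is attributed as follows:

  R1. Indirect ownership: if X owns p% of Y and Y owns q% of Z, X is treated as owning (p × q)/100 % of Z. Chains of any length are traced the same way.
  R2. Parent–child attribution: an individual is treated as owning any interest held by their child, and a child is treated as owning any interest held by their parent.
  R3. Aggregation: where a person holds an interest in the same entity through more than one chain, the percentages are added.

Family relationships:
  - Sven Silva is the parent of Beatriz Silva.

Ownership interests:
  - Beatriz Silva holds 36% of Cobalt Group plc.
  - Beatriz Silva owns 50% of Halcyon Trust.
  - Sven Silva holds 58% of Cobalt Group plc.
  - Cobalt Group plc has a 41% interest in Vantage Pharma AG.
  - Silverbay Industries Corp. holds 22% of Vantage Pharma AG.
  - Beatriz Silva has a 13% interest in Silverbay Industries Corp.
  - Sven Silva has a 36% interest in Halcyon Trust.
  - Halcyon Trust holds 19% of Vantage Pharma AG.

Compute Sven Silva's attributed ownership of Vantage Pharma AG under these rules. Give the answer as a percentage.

57.74%

By parent–child attribution (R2), Sven Silva is treated as also owning Beatriz Silva's interest in Cobalt Group plc, giving 58% + 36% = 94%.
By parent–child attribution (R2), Sven Silva is treated as also owning Beatriz Silva's interest in Halcyon Trust, giving 36% + 50% = 86%.
By parent–child attribution (R2), Sven Silva is treated as owning Beatriz Silva's 13% interest in Silverbay Industries Corp.
Chain via Cobalt Group plc (R1): 94% × 41% = 38.54% of Vantage Pharma AG.
Chain via Halcyon Trust (R1): 86% × 19% = 16.34% of Vantage Pharma AG.
Chain via Silverbay Industries Corp. (R1): 13% × 22% = 2.86% of Vantage Pharma AG.
Aggregating (R3): 38.54% + 16.34% + 2.86% = 57.74%.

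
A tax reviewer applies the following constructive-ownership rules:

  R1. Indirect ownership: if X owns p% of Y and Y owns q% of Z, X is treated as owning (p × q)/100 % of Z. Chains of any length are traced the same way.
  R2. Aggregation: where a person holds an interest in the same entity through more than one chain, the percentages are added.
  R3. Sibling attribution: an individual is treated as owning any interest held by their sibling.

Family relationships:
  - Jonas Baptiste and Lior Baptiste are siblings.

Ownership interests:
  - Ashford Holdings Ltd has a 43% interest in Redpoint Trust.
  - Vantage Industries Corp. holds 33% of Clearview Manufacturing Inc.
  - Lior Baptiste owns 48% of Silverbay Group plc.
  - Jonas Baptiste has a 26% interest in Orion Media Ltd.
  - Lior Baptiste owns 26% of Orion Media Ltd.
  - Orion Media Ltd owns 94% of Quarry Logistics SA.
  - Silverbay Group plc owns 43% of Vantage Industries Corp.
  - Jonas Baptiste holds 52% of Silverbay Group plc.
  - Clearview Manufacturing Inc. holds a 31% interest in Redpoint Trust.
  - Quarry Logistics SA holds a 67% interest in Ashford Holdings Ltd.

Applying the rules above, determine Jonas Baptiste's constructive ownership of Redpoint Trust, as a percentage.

By sibling attribution (R3), Jonas Baptiste is treated as also owning Lior Baptiste's interest in Silverbay Group plc, giving 52% + 48% = 100%.
By sibling attribution (R3), Jonas Baptiste is treated as also owning Lior Baptiste's interest in Orion Media Ltd, giving 26% + 26% = 52%.
Chain via Silverbay Group plc → Vantage Industries Corp. → Clearview Manufacturing Inc. (R1): 100% × 43% × 33% × 31% = 4.3989% of Redpoint Trust.
Chain via Orion Media Ltd → Quarry Logistics SA → Ashford Holdings Ltd (R1): 52% × 94% × 67% × 43% = 14.082328% of Redpoint Trust.
Aggregating (R2): 4.3989% + 14.082328% = 18.481228%.

18.481228%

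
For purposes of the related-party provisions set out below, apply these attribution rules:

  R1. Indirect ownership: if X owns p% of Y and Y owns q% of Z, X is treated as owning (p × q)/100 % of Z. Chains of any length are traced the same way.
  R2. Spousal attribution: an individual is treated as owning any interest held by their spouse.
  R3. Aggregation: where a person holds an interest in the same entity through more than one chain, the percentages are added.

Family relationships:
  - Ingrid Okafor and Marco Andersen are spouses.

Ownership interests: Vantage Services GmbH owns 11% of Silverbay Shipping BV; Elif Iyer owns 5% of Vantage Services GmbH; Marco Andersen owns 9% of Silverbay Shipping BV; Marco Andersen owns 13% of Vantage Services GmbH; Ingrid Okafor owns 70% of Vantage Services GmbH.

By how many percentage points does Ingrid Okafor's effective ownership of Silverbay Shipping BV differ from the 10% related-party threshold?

8.13

By spousal attribution (R2), Ingrid Okafor is treated as also owning Marco Andersen's interest in Vantage Services GmbH, giving 70% + 13% = 83%.
By spousal attribution (R2), Ingrid Okafor is treated as owning Marco Andersen's 9% interest in Silverbay Shipping BV.
Chain via Vantage Services GmbH (R1): 83% × 11% = 9.13% of Silverbay Shipping BV.
Direct interest in Silverbay Shipping BV: 9%.
Aggregating (R3): 9.13% + 9% = 18.13%.
18.13% exceeds the 10% threshold by 8.13 percentage points.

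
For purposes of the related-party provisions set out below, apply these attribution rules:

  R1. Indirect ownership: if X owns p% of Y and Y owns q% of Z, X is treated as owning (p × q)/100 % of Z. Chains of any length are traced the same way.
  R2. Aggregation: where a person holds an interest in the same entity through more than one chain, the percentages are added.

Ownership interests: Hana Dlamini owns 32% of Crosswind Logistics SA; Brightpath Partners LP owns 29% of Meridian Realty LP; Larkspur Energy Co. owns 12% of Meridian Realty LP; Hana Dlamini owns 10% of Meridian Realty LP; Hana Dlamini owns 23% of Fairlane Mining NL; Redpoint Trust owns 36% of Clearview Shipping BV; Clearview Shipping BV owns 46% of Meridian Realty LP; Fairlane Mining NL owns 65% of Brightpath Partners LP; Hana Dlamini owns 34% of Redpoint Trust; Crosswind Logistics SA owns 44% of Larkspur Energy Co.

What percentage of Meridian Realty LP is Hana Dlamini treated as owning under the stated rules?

Chain via Crosswind Logistics SA → Larkspur Energy Co. (R1): 32% × 44% × 12% = 1.6896% of Meridian Realty LP.
Chain via Redpoint Trust → Clearview Shipping BV (R1): 34% × 36% × 46% = 5.6304% of Meridian Realty LP.
Chain via Fairlane Mining NL → Brightpath Partners LP (R1): 23% × 65% × 29% = 4.3355% of Meridian Realty LP.
Direct interest in Meridian Realty LP: 10%.
Aggregating (R2): 1.6896% + 5.6304% + 4.3355% + 10% = 21.6555%.

21.6555%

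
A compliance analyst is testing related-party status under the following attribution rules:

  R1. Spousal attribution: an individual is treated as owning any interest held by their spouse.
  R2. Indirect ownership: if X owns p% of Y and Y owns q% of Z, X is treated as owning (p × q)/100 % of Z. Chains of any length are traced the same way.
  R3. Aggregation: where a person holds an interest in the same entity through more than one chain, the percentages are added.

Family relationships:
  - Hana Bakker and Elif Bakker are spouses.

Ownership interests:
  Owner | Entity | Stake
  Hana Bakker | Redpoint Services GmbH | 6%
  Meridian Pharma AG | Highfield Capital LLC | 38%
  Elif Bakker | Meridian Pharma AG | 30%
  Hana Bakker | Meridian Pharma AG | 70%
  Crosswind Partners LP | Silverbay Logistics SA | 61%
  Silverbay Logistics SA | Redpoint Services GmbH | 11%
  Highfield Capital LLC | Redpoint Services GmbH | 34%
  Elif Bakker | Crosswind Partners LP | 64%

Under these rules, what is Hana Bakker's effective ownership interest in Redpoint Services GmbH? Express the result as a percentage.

By spousal attribution (R1), Hana Bakker is treated as also owning Elif Bakker's interest in Meridian Pharma AG, giving 70% + 30% = 100%.
By spousal attribution (R1), Hana Bakker is treated as owning Elif Bakker's 64% interest in Crosswind Partners LP.
Chain via Meridian Pharma AG → Highfield Capital LLC (R2): 100% × 38% × 34% = 12.92% of Redpoint Services GmbH.
Direct interest in Redpoint Services GmbH: 6%.
Chain via Crosswind Partners LP → Silverbay Logistics SA (R2): 64% × 61% × 11% = 4.2944% of Redpoint Services GmbH.
Aggregating (R3): 12.92% + 6% + 4.2944% = 23.2144%.

23.2144%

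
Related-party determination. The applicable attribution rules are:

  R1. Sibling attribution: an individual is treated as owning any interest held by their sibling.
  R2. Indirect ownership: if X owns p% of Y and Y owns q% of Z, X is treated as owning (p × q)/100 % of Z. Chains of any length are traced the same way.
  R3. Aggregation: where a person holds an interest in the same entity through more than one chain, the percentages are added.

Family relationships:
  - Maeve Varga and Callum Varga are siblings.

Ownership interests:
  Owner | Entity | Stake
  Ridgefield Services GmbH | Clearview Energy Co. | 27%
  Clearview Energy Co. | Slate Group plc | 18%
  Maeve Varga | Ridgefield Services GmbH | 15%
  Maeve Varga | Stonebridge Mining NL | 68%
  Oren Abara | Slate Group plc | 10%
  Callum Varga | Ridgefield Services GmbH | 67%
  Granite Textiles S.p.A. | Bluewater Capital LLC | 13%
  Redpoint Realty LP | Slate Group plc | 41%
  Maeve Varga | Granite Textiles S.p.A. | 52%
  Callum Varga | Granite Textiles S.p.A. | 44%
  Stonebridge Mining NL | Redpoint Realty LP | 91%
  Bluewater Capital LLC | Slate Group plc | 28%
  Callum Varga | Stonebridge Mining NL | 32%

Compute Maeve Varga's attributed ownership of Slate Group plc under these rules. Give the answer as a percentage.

44.7896%

By sibling attribution (R1), Maeve Varga is treated as also owning Callum Varga's interest in Stonebridge Mining NL, giving 68% + 32% = 100%.
By sibling attribution (R1), Maeve Varga is treated as also owning Callum Varga's interest in Ridgefield Services GmbH, giving 15% + 67% = 82%.
By sibling attribution (R1), Maeve Varga is treated as also owning Callum Varga's interest in Granite Textiles S.p.A, giving 52% + 44% = 96%.
Chain via Stonebridge Mining NL → Redpoint Realty LP (R2): 100% × 91% × 41% = 37.31% of Slate Group plc.
Chain via Ridgefield Services GmbH → Clearview Energy Co. (R2): 82% × 27% × 18% = 3.9852% of Slate Group plc.
Chain via Granite Textiles S.p.A. → Bluewater Capital LLC (R2): 96% × 13% × 28% = 3.4944% of Slate Group plc.
Aggregating (R3): 37.31% + 3.9852% + 3.4944% = 44.7896%.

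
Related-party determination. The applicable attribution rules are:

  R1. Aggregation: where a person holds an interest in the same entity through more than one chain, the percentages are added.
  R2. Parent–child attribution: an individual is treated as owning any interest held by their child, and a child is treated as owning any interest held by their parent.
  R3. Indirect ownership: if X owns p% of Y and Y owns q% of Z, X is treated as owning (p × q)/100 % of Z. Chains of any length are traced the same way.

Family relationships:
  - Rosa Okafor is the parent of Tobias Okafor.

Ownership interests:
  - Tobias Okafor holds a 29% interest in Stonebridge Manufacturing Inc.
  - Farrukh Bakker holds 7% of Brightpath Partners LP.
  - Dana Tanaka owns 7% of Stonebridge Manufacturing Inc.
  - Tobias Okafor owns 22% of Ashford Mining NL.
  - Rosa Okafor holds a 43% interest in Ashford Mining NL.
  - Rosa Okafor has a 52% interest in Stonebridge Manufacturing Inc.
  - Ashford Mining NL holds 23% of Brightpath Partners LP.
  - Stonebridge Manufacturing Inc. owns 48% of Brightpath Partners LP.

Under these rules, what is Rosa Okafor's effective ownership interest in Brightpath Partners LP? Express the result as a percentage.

By parent–child attribution (R2), Rosa Okafor is treated as also owning Tobias Okafor's interest in Ashford Mining NL, giving 43% + 22% = 65%.
By parent–child attribution (R2), Rosa Okafor is treated as also owning Tobias Okafor's interest in Stonebridge Manufacturing Inc, giving 52% + 29% = 81%.
Chain via Ashford Mining NL (R3): 65% × 23% = 14.95% of Brightpath Partners LP.
Chain via Stonebridge Manufacturing Inc. (R3): 81% × 48% = 38.88% of Brightpath Partners LP.
Aggregating (R1): 14.95% + 38.88% = 53.83%.

53.83%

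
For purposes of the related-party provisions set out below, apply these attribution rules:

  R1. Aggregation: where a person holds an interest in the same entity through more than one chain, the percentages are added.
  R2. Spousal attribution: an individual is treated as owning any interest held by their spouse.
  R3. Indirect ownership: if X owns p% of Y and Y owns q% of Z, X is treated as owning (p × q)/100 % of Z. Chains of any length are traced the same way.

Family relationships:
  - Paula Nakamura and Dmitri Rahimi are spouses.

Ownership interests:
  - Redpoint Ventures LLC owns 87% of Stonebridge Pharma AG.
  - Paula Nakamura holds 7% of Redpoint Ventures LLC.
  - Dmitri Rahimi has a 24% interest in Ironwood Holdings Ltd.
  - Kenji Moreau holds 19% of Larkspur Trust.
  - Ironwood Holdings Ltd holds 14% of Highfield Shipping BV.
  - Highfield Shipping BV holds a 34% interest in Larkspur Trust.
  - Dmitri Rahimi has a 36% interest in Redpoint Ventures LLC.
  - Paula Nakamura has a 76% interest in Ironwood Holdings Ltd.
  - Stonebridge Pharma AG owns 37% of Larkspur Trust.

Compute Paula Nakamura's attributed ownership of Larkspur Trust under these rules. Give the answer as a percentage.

By spousal attribution (R2), Paula Nakamura is treated as also owning Dmitri Rahimi's interest in Ironwood Holdings Ltd, giving 76% + 24% = 100%.
By spousal attribution (R2), Paula Nakamura is treated as also owning Dmitri Rahimi's interest in Redpoint Ventures LLC, giving 7% + 36% = 43%.
Chain via Ironwood Holdings Ltd → Highfield Shipping BV (R3): 100% × 14% × 34% = 4.76% of Larkspur Trust.
Chain via Redpoint Ventures LLC → Stonebridge Pharma AG (R3): 43% × 87% × 37% = 13.8417% of Larkspur Trust.
Aggregating (R1): 4.76% + 13.8417% = 18.6017%.

18.6017%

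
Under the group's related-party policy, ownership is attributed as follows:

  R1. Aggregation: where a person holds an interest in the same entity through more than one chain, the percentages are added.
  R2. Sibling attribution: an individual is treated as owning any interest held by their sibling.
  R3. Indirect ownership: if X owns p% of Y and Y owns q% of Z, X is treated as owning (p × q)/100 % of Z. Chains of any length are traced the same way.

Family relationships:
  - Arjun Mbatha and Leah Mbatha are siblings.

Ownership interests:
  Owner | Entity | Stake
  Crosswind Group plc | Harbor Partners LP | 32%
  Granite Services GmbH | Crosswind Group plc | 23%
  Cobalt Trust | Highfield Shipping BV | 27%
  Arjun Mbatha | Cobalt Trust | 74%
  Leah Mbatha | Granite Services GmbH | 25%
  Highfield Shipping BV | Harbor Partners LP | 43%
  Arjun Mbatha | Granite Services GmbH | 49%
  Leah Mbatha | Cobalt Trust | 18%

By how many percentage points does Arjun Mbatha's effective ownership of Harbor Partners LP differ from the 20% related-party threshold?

By sibling attribution (R2), Arjun Mbatha is treated as also owning Leah Mbatha's interest in Granite Services GmbH, giving 49% + 25% = 74%.
By sibling attribution (R2), Arjun Mbatha is treated as also owning Leah Mbatha's interest in Cobalt Trust, giving 74% + 18% = 92%.
Chain via Granite Services GmbH → Crosswind Group plc (R3): 74% × 23% × 32% = 5.4464% of Harbor Partners LP.
Chain via Cobalt Trust → Highfield Shipping BV (R3): 92% × 27% × 43% = 10.6812% of Harbor Partners LP.
Aggregating (R1): 5.4464% + 10.6812% = 16.1276%.
16.1276% falls short of the 20% threshold by 3.8724 percentage points.

3.8724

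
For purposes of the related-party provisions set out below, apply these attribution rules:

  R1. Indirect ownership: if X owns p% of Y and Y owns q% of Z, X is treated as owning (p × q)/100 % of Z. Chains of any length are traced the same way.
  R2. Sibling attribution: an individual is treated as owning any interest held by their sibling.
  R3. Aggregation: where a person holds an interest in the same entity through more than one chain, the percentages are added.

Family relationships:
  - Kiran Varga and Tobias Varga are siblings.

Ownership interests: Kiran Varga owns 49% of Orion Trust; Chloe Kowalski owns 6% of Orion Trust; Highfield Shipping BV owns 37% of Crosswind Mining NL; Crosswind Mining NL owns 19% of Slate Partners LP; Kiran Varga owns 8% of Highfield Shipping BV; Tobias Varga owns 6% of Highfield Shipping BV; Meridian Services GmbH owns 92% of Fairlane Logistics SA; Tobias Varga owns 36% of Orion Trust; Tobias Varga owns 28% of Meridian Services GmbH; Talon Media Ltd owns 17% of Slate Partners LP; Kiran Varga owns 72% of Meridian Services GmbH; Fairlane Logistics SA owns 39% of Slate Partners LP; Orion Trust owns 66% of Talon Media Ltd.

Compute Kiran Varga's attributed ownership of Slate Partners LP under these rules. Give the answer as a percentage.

By sibling attribution (R2), Kiran Varga is treated as also owning Tobias Varga's interest in Meridian Services GmbH, giving 72% + 28% = 100%.
By sibling attribution (R2), Kiran Varga is treated as also owning Tobias Varga's interest in Highfield Shipping BV, giving 8% + 6% = 14%.
By sibling attribution (R2), Kiran Varga is treated as also owning Tobias Varga's interest in Orion Trust, giving 49% + 36% = 85%.
Chain via Meridian Services GmbH → Fairlane Logistics SA (R1): 100% × 92% × 39% = 35.88% of Slate Partners LP.
Chain via Highfield Shipping BV → Crosswind Mining NL (R1): 14% × 37% × 19% = 0.9842% of Slate Partners LP.
Chain via Orion Trust → Talon Media Ltd (R1): 85% × 66% × 17% = 9.537% of Slate Partners LP.
Aggregating (R3): 35.88% + 0.9842% + 9.537% = 46.4012%.

46.4012%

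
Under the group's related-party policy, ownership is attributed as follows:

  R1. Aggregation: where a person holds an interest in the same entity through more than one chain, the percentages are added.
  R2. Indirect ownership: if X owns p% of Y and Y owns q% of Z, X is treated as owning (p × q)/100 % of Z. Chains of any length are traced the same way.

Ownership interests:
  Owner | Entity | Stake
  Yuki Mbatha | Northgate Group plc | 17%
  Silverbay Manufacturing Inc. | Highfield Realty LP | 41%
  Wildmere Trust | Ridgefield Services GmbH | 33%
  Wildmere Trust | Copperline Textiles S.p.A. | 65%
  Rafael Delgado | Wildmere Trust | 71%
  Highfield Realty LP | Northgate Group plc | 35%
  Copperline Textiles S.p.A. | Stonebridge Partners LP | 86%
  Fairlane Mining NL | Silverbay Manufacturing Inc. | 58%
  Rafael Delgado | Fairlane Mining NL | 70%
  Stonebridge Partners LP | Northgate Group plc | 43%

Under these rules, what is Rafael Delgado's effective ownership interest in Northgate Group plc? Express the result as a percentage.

Chain via Fairlane Mining NL → Silverbay Manufacturing Inc. → Highfield Realty LP (R2): 70% × 58% × 41% × 35% = 5.8261% of Northgate Group plc.
Chain via Wildmere Trust → Copperline Textiles S.p.A. → Stonebridge Partners LP (R2): 71% × 65% × 86% × 43% = 17.06627% of Northgate Group plc.
Aggregating (R1): 5.8261% + 17.06627% = 22.89237%.

22.89237%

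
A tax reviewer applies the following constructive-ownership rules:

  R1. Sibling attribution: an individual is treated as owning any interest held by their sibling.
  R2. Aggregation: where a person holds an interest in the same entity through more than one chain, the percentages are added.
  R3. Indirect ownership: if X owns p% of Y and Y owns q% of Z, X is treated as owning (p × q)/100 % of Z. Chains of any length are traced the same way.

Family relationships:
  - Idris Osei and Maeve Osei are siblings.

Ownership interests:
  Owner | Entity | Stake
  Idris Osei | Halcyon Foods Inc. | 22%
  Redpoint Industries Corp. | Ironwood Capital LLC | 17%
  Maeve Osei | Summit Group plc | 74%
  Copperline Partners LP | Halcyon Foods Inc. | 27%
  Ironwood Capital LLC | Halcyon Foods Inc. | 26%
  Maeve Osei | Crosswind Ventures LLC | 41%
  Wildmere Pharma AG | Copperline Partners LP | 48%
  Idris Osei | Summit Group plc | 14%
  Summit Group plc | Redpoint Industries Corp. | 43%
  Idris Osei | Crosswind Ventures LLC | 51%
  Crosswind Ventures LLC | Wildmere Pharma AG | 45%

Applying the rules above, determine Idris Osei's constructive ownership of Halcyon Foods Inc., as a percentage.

By sibling attribution (R1), Idris Osei is treated as also owning Maeve Osei's interest in Summit Group plc, giving 14% + 74% = 88%.
By sibling attribution (R1), Idris Osei is treated as also owning Maeve Osei's interest in Crosswind Ventures LLC, giving 51% + 41% = 92%.
Chain via Summit Group plc → Redpoint Industries Corp. → Ironwood Capital LLC (R3): 88% × 43% × 17% × 26% = 1.672528% of Halcyon Foods Inc.
Chain via Crosswind Ventures LLC → Wildmere Pharma AG → Copperline Partners LP (R3): 92% × 45% × 48% × 27% = 5.36544% of Halcyon Foods Inc.
Direct interest in Halcyon Foods Inc: 22%.
Aggregating (R2): 1.672528% + 5.36544% + 22% = 29.037968%.

29.037968%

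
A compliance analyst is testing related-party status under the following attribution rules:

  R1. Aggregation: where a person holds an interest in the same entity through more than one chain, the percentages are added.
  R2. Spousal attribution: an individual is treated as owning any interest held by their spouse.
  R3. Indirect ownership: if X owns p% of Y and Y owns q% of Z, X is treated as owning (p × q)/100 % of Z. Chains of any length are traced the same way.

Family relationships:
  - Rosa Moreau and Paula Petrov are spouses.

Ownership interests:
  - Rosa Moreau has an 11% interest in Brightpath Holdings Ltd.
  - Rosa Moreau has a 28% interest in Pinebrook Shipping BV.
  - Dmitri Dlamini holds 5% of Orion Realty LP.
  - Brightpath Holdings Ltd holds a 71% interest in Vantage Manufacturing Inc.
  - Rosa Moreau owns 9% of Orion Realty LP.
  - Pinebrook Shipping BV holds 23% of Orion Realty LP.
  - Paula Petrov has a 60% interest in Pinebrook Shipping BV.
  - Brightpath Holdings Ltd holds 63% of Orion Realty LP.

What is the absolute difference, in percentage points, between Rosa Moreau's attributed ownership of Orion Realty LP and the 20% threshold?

16.17

By spousal attribution (R2), Rosa Moreau is treated as also owning Paula Petrov's interest in Pinebrook Shipping BV, giving 28% + 60% = 88%.
Chain via Pinebrook Shipping BV (R3): 88% × 23% = 20.24% of Orion Realty LP.
Chain via Brightpath Holdings Ltd (R3): 11% × 63% = 6.93% of Orion Realty LP.
Direct interest in Orion Realty LP: 9%.
Aggregating (R1): 20.24% + 6.93% + 9% = 36.17%.
36.17% exceeds the 20% threshold by 16.17 percentage points.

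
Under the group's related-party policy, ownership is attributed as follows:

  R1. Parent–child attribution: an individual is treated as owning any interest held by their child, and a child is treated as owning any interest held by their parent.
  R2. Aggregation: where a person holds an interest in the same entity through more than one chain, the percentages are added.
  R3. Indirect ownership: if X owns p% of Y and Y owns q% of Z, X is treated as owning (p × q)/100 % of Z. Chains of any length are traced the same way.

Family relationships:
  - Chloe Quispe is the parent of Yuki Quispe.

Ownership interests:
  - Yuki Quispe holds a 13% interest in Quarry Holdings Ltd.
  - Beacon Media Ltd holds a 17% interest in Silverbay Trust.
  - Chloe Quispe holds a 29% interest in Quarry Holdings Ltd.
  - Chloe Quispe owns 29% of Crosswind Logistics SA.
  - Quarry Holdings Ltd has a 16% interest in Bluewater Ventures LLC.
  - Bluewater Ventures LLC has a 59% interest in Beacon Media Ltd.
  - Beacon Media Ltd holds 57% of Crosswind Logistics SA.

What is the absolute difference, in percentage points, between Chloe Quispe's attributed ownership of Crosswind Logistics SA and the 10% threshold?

By parent–child attribution (R1), Chloe Quispe is treated as also owning Yuki Quispe's interest in Quarry Holdings Ltd, giving 29% + 13% = 42%.
Chain via Quarry Holdings Ltd → Bluewater Ventures LLC → Beacon Media Ltd (R3): 42% × 16% × 59% × 57% = 2.259936% of Crosswind Logistics SA.
Direct interest in Crosswind Logistics SA: 29%.
Aggregating (R2): 2.259936% + 29% = 31.259936%.
31.259936% exceeds the 10% threshold by 21.259936 percentage points.

21.259936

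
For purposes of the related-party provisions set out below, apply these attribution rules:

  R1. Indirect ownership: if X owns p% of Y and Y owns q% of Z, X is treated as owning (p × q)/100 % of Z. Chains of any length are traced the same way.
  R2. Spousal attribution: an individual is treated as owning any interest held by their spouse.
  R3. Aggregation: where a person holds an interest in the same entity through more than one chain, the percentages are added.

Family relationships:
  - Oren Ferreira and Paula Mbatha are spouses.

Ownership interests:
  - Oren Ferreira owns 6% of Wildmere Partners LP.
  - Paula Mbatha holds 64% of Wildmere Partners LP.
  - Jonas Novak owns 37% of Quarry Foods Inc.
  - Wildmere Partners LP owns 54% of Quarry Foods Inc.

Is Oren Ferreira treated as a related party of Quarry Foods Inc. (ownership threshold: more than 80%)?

By spousal attribution (R2), Oren Ferreira is treated as also owning Paula Mbatha's interest in Wildmere Partners LP, giving 6% + 64% = 70%.
Chain via Wildmere Partners LP (R1): 70% × 54% = 37.8% of Quarry Foods Inc.
37.8% does not exceed the 80% threshold, so Oren is not a related party to Quarry Foods Inc.

No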